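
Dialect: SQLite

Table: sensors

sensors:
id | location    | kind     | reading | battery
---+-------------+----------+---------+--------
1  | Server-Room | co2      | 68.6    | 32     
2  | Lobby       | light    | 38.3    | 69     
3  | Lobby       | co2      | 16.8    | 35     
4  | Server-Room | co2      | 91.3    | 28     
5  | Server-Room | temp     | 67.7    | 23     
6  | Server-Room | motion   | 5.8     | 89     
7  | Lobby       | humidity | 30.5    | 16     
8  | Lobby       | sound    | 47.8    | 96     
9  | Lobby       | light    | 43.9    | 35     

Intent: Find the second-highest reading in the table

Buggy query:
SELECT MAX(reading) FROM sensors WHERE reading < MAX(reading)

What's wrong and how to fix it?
Bug: The inner MAX is an aggregate inside WHERE, which is not allowed

Fix: Put the inner MAX in a scalar subquery

Corrected query:
SELECT MAX(reading) FROM sensors WHERE reading < (SELECT MAX(reading) FROM sensors)

Result:
MAX(reading)
------------
68.6        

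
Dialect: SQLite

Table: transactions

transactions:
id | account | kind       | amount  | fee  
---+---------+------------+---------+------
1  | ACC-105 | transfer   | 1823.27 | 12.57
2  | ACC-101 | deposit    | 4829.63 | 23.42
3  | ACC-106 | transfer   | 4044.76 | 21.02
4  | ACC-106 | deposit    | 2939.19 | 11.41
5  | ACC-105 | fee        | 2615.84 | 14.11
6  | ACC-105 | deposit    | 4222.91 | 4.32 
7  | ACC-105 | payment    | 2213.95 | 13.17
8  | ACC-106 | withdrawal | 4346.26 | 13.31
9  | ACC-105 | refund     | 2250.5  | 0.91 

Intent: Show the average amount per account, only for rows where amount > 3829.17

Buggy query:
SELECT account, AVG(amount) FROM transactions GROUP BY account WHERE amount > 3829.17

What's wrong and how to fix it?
Bug: Row-level WHERE must come before GROUP BY in the clause order

Fix: Place WHERE between FROM and GROUP BY

Corrected query:
SELECT account, AVG(amount) FROM transactions WHERE amount > 3829.17 GROUP BY account

Result:
account | AVG(amount)
--------+------------
ACC-101 | 4829.63    
ACC-105 | 4222.91    
ACC-106 | 4195.51    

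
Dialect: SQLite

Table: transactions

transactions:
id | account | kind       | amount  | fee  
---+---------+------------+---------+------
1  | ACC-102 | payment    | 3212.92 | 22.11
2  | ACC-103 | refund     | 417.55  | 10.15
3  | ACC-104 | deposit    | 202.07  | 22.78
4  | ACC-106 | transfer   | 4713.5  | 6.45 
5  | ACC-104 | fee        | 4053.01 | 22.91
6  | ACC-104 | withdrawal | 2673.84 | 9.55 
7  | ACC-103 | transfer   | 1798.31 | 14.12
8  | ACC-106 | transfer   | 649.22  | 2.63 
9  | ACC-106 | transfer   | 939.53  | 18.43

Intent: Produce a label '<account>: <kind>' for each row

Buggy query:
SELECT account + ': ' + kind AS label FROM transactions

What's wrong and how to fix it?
Bug: '+' is numeric addition; on text columns SQLite converts them to 0 instead of concatenating

Fix: Use the || operator for string concatenation

Corrected query:
SELECT account || ': ' || kind AS label FROM transactions

Result:
label              
-------------------
ACC-102: payment   
ACC-103: refund    
ACC-104: deposit   
ACC-106: transfer  
ACC-104: fee       
ACC-104: withdrawal
ACC-103: transfer  
ACC-106: transfer  
ACC-106: transfer  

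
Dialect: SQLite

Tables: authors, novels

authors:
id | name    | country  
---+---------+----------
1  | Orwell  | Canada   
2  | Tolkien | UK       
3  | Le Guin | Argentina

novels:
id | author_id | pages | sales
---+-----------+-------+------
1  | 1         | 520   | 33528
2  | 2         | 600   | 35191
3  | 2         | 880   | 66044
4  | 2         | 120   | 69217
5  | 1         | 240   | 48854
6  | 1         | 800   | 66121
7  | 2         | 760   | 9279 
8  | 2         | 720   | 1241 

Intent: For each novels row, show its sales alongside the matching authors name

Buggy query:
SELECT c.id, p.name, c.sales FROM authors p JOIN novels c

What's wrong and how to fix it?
Bug: JOIN with no ON clause produces a cartesian product; every novels row pairs with every authors row

Fix: Add ON c.author_id = p.id to the JOIN

Corrected query:
SELECT c.id, p.name, c.sales FROM authors p JOIN novels c ON c.author_id = p.id

Result:
id | name    | sales
---+---------+------
1  | Orwell  | 33528
2  | Tolkien | 35191
3  | Tolkien | 66044
4  | Tolkien | 69217
5  | Orwell  | 48854
6  | Orwell  | 66121
7  | Tolkien | 9279 
8  | Tolkien | 1241 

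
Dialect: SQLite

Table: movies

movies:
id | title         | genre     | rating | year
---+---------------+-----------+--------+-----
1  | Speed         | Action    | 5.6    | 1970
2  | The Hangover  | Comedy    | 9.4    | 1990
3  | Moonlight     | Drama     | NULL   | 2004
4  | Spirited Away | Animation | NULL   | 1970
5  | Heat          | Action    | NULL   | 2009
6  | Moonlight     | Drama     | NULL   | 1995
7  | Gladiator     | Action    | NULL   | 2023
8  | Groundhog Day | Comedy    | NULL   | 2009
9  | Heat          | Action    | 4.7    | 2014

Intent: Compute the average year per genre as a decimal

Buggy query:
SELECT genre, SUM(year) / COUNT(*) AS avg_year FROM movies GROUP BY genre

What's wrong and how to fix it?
Bug: SUM(year) and COUNT(*) are both integers; the division truncates the fractional part

Fix: Cast one side to REAL so the division keeps the fractional part

Corrected query:
SELECT genre, SUM(year) * 1.0 / COUNT(*) AS avg_year FROM movies GROUP BY genre

Result:
genre     | avg_year
----------+---------
Action    | 2004    
Animation | 1970    
Comedy    | 1999.5  
Drama     | 1999.5  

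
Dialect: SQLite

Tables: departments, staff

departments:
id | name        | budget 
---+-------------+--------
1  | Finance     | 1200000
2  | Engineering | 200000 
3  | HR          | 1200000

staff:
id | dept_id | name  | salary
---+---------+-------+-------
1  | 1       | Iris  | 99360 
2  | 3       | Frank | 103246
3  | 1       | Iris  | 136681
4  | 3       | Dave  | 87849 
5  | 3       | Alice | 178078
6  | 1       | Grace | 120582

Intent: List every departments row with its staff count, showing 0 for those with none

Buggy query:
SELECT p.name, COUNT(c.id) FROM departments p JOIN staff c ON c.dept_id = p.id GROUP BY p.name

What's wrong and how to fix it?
Bug: INNER JOIN drops departments rows that have no matching staff rows

Fix: Use LEFT JOIN so parents without children still appear (COUNT(c.id) gives 0)

Corrected query:
SELECT p.name, COUNT(c.id) FROM departments p LEFT JOIN staff c ON c.dept_id = p.id GROUP BY p.name

Result:
name        | COUNT(c.id)
------------+------------
Engineering | 0          
Finance     | 3          
HR          | 3          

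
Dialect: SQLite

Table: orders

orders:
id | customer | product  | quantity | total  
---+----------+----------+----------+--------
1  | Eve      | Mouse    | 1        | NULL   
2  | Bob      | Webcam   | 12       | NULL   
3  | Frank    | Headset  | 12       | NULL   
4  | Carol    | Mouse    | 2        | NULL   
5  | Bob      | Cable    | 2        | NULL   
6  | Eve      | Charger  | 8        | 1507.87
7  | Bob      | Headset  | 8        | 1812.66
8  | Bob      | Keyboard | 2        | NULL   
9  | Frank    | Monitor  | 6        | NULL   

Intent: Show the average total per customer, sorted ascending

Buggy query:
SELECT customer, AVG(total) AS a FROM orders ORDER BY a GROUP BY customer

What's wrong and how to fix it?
Bug: GROUP BY must precede ORDER BY

Fix: Move ORDER BY to the end, after GROUP BY

Corrected query:
SELECT customer, AVG(total) AS a FROM orders GROUP BY customer ORDER BY a

Result:
customer | a      
---------+--------
Carol    | NULL   
Frank    | NULL   
Eve      | 1507.87
Bob      | 1812.66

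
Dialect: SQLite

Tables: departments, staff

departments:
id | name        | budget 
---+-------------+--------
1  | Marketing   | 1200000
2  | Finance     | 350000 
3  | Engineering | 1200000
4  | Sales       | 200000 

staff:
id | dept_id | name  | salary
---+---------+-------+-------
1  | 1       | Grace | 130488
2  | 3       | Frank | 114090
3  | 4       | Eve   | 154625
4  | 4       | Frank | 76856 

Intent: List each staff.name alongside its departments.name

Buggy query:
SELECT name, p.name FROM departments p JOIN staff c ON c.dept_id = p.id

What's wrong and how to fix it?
Bug: 'name' exists in both joined tables, so the database can't tell which one is meant

Fix: Prefix ambiguous columns with the table alias

Corrected query:
SELECT c.name, p.name FROM departments p JOIN staff c ON c.dept_id = p.id

Result:
name  | name       
------+------------
Grace | Marketing  
Frank | Engineering
Eve   | Sales      
Frank | Sales      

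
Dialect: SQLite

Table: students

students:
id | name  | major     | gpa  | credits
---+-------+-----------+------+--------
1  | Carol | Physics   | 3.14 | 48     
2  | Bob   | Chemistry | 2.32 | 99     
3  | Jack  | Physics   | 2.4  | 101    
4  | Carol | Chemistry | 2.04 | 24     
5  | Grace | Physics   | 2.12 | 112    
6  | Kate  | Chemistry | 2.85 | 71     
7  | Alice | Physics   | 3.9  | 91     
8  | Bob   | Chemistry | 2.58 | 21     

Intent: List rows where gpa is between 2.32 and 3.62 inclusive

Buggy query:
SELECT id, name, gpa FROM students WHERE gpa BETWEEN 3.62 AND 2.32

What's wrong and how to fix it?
Bug: BETWEEN expects the lower bound first; with 3.62 AND 2.32 the range is empty

Fix: Write BETWEEN 2.32 AND 3.62

Corrected query:
SELECT id, name, gpa FROM students WHERE gpa BETWEEN 2.32 AND 3.62

Result:
id | name  | gpa 
---+-------+-----
1  | Carol | 3.14
2  | Bob   | 2.32
3  | Jack  | 2.4 
6  | Kate  | 2.85
8  | Bob   | 2.58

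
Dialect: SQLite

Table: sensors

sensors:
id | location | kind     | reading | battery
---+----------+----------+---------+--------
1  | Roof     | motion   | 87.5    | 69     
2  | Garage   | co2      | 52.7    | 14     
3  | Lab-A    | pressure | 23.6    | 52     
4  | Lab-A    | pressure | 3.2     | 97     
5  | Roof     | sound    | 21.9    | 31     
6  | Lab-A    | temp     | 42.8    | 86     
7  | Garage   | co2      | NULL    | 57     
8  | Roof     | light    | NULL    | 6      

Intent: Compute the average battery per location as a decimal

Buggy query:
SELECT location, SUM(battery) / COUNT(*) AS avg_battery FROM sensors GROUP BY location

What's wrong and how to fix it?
Bug: Both operands are integers, so '/' performs integer division and truncates

Fix: Cast one side to REAL so the division keeps the fractional part

Corrected query:
SELECT location, SUM(battery) * 1.0 / COUNT(*) AS avg_battery FROM sensors GROUP BY location

Result:
location | avg_battery
---------+------------
Garage   | 35.5       
Lab-A    | 78.333333  
Roof     | 35.333333  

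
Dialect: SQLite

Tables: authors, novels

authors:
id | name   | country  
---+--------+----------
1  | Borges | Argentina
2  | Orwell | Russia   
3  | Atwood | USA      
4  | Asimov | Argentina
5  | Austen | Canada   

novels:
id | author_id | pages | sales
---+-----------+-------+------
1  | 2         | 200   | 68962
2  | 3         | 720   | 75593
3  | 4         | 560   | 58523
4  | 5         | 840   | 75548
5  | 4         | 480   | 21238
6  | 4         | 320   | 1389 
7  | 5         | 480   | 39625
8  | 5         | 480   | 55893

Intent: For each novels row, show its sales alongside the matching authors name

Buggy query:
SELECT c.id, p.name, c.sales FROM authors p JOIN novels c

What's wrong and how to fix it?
Bug: Missing join condition: each novels row is matched to all authors rows instead of just its own

Fix: Specify the join condition linking the foreign key to the parent id

Corrected query:
SELECT c.id, p.name, c.sales FROM authors p JOIN novels c ON c.author_id = p.id

Result:
id | name   | sales
---+--------+------
1  | Orwell | 68962
2  | Atwood | 75593
3  | Asimov | 58523
4  | Austen | 75548
5  | Asimov | 21238
6  | Asimov | 1389 
7  | Austen | 39625
8  | Austen | 55893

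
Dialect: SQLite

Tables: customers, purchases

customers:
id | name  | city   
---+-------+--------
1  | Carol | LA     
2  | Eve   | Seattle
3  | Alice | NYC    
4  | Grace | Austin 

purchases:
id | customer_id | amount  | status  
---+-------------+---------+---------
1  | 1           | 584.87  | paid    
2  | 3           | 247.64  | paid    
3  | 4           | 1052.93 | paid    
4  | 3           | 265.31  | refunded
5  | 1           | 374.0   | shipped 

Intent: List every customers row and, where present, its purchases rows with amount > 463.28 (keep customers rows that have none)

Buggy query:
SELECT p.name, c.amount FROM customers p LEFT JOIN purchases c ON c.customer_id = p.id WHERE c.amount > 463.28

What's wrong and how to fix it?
Bug: A WHERE condition on the right-hand table after LEFT JOIN drops unmatched parents

Fix: Move the right-table condition into the ON clause so unmatched parents are kept

Corrected query:
SELECT p.name, c.amount FROM customers p LEFT JOIN purchases c ON c.customer_id = p.id AND c.amount > 463.28

Result:
name  | amount 
------+--------
Carol | 584.87 
Eve   | NULL   
Alice | NULL   
Grace | 1052.93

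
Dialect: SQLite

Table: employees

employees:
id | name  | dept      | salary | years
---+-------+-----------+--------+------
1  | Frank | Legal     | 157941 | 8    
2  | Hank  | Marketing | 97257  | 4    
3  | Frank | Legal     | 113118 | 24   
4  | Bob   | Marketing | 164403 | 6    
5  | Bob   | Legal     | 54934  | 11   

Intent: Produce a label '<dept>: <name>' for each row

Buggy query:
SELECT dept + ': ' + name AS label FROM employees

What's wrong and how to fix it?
Bug: SQLite uses || for string concatenation; + coerces text to numbers (yielding 0)

Fix: Use the || operator for string concatenation

Corrected query:
SELECT dept || ': ' || name AS label FROM employees

Result:
label          
---------------
Legal: Frank   
Marketing: Hank
Legal: Frank   
Marketing: Bob 
Legal: Bob     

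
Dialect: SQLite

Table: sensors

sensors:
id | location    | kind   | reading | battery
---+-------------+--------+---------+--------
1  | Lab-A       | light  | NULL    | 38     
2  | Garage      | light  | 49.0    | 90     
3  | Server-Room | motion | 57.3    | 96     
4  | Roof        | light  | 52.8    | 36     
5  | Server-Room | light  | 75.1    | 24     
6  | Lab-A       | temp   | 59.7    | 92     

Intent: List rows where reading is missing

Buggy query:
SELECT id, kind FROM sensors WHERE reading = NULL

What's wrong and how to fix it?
Bug: Comparing to NULL with '=' never matches; NULL = NULL is unknown, not true

Fix: Replace '= NULL' with 'IS NULL'

Corrected query:
SELECT id, kind FROM sensors WHERE reading IS NULL

Result:
id | kind 
---+------
1  | light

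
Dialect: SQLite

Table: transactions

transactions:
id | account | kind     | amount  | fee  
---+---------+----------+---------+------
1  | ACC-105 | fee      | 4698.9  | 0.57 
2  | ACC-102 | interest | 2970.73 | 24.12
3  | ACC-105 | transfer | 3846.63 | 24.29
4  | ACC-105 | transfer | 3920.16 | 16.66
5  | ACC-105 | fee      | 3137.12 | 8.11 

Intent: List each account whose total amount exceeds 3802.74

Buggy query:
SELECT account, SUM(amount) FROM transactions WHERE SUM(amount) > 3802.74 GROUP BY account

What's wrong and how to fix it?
Bug: Aggregate functions cannot appear in a WHERE clause

Fix: Move the aggregate condition to a HAVING clause

Corrected query:
SELECT account, SUM(amount) FROM transactions GROUP BY account HAVING SUM(amount) > 3802.74

Result:
account | SUM(amount)
--------+------------
ACC-105 | 15602.81   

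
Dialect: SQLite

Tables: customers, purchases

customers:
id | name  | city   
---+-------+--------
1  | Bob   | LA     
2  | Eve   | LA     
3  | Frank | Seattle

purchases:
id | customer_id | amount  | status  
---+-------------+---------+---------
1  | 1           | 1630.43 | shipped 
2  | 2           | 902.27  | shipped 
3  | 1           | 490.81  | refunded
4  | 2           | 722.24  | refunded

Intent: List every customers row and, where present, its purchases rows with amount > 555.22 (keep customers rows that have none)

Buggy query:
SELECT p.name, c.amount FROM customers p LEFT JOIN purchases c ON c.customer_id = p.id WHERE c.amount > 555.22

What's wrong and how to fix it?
Bug: Filtering c.amount in WHERE discards the NULL rows produced by LEFT JOIN, turning it into an inner join

Fix: Move the right-table condition into the ON clause so unmatched parents are kept

Corrected query:
SELECT p.name, c.amount FROM customers p LEFT JOIN purchases c ON c.customer_id = p.id AND c.amount > 555.22

Result:
name  | amount 
------+--------
Bob   | 1630.43
Eve   | 722.24 
Eve   | 902.27 
Frank | NULL   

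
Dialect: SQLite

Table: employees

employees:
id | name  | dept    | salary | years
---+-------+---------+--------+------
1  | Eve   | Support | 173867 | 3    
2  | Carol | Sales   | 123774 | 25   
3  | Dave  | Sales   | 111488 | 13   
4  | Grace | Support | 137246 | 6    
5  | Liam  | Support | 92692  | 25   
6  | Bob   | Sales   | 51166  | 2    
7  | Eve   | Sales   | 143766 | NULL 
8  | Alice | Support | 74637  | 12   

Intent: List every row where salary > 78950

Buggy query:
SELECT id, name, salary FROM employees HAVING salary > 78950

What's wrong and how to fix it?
Bug: This is a non-aggregate query (no GROUP BY, no aggregates), so in SQLite the HAVING clause is invalid here; a row-level condition belongs in WHERE

Fix: Use WHERE for row-level filtering

Corrected query:
SELECT id, name, salary FROM employees WHERE salary > 78950

Result:
id | name  | salary
---+-------+-------
1  | Eve   | 173867
2  | Carol | 123774
3  | Dave  | 111488
4  | Grace | 137246
5  | Liam  | 92692 
7  | Eve   | 143766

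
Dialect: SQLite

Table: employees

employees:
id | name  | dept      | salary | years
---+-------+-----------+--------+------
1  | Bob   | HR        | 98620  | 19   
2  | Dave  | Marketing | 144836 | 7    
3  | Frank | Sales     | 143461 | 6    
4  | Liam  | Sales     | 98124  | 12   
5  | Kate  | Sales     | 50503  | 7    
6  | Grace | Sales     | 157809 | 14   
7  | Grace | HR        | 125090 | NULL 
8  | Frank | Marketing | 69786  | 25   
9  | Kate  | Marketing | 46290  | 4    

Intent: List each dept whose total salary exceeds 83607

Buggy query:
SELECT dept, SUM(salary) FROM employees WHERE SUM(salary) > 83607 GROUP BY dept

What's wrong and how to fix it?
Bug: WHERE runs before GROUP BY, so aggregates aren't available there

Fix: Move the aggregate condition to a HAVING clause

Corrected query:
SELECT dept, SUM(salary) FROM employees GROUP BY dept HAVING SUM(salary) > 83607

Result:
dept      | SUM(salary)
----------+------------
HR        | 223710     
Marketing | 260912     
Sales     | 449897     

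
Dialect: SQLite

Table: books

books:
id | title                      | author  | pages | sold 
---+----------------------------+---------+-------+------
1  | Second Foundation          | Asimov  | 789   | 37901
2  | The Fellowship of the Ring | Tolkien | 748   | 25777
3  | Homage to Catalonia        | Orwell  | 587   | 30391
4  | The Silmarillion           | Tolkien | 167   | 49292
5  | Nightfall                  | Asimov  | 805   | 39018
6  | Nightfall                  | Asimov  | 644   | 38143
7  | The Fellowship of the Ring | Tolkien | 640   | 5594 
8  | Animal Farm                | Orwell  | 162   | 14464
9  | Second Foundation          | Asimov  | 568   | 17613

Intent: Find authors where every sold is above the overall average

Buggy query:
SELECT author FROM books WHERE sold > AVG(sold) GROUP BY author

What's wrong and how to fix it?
Bug: AVG() is an aggregate; it can't sit directly in WHERE

Fix: Use a subquery for AVG and a HAVING MIN(...) filter so the condition holds for every row in the group

Corrected query:
SELECT author FROM books GROUP BY author HAVING MIN(sold) > (SELECT AVG(sold) FROM books)

Result:
(no rows)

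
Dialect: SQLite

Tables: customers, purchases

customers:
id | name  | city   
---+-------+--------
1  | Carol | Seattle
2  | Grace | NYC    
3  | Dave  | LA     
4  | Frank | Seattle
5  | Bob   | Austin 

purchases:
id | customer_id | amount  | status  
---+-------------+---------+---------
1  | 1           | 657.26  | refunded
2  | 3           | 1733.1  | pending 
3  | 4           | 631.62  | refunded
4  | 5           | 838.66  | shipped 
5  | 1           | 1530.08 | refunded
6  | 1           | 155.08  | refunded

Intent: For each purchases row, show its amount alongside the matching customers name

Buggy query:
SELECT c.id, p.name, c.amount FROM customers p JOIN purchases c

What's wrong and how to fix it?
Bug: Missing join condition: each purchases row is matched to all customers rows instead of just its own

Fix: Specify the join condition linking the foreign key to the parent id

Corrected query:
SELECT c.id, p.name, c.amount FROM customers p JOIN purchases c ON c.customer_id = p.id

Result:
id | name  | amount 
---+-------+--------
1  | Carol | 657.26 
2  | Dave  | 1733.1 
3  | Frank | 631.62 
4  | Bob   | 838.66 
5  | Carol | 1530.08
6  | Carol | 155.08 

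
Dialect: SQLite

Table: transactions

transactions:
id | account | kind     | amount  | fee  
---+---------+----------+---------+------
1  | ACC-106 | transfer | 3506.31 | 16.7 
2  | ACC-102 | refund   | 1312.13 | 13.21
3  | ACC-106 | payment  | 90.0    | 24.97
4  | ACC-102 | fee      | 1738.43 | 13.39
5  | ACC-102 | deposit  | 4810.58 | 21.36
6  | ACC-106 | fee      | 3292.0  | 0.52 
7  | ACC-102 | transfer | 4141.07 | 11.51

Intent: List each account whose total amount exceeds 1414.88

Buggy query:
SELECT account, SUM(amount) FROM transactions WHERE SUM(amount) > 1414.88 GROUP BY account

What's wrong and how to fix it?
Bug: WHERE runs before GROUP BY, so aggregates aren't available there

Fix: Move the aggregate condition to a HAVING clause

Corrected query:
SELECT account, SUM(amount) FROM transactions GROUP BY account HAVING SUM(amount) > 1414.88

Result:
account | SUM(amount)
--------+------------
ACC-102 | 12002.21   
ACC-106 | 6888.31    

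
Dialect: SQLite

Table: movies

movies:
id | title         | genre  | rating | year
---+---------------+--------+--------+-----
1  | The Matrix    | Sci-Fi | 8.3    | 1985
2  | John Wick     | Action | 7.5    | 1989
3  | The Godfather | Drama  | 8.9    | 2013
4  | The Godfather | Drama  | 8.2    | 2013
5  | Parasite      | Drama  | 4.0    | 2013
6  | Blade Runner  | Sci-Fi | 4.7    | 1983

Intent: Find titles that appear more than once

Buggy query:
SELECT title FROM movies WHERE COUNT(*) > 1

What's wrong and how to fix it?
Bug: WHERE can't reference COUNT(*); aggregates are computed after WHERE

Fix: Group first, then use HAVING for the count condition

Corrected query:
SELECT title FROM movies GROUP BY title HAVING COUNT(*) > 1

Result:
title        
-------------
The Godfather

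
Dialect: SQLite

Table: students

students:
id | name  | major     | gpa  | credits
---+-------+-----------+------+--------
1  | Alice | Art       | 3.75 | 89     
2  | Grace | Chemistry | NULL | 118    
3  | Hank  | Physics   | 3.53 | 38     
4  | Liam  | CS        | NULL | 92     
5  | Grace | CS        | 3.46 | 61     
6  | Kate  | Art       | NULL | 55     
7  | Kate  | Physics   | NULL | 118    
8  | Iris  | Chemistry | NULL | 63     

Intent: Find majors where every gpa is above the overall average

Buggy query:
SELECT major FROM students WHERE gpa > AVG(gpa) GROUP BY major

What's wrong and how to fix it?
Bug: AVG() is an aggregate; it can't sit directly in WHERE

Fix: Use a subquery for AVG and a HAVING MIN(...) filter so the condition holds for every row in the group

Corrected query:
SELECT major FROM students GROUP BY major HAVING MIN(gpa) > (SELECT AVG(gpa) FROM students)

Result:
major
-----
Art  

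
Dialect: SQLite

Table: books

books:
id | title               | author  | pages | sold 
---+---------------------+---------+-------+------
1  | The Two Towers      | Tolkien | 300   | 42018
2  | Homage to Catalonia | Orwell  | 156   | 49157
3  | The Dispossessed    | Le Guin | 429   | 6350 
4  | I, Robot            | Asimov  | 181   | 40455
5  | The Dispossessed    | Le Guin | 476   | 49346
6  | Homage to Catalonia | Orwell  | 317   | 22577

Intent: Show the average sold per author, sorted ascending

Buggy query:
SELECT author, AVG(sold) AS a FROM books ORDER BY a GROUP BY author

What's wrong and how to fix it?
Bug: GROUP BY must precede ORDER BY

Fix: Move ORDER BY to the end, after GROUP BY

Corrected query:
SELECT author, AVG(sold) AS a FROM books GROUP BY author ORDER BY a

Result:
author  | a    
--------+------
Le Guin | 27848
Orwell  | 35867
Asimov  | 40455
Tolkien | 42018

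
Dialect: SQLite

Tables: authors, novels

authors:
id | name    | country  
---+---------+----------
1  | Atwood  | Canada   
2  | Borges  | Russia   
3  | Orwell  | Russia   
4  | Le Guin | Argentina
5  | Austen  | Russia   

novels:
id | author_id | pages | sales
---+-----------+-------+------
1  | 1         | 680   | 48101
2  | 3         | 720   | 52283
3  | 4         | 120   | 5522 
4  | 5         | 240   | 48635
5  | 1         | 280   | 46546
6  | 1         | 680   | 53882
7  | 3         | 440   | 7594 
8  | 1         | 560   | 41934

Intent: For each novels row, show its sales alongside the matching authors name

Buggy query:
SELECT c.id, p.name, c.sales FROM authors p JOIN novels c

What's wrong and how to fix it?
Bug: JOIN with no ON clause produces a cartesian product; every novels row pairs with every authors row

Fix: Specify the join condition linking the foreign key to the parent id

Corrected query:
SELECT c.id, p.name, c.sales FROM authors p JOIN novels c ON c.author_id = p.id

Result:
id | name    | sales
---+---------+------
1  | Atwood  | 48101
2  | Orwell  | 52283
3  | Le Guin | 5522 
4  | Austen  | 48635
5  | Atwood  | 46546
6  | Atwood  | 53882
7  | Orwell  | 7594 
8  | Atwood  | 41934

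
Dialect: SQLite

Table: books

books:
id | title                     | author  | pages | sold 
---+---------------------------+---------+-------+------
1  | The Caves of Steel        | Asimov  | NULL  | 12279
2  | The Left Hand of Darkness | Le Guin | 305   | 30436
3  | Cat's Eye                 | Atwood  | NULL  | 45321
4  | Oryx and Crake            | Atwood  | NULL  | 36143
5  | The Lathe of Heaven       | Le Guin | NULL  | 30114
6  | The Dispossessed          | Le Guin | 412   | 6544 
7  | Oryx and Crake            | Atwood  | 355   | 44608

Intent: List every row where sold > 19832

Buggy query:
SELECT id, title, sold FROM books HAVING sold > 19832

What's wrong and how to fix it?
Bug: HAVING filters the output of aggregation, but this query has no GROUP BY and no aggregate functions, so SQLite rejects it (HAVING clause on a non-aggregate query); the condition here is per row

Fix: Replace HAVING with WHERE since the condition applies to individual rows

Corrected query:
SELECT id, title, sold FROM books WHERE sold > 19832

Result:
id | title                     | sold 
---+---------------------------+------
2  | The Left Hand of Darkness | 30436
3  | Cat's Eye                 | 45321
4  | Oryx and Crake            | 36143
5  | The Lathe of Heaven       | 30114
7  | Oryx and Crake            | 44608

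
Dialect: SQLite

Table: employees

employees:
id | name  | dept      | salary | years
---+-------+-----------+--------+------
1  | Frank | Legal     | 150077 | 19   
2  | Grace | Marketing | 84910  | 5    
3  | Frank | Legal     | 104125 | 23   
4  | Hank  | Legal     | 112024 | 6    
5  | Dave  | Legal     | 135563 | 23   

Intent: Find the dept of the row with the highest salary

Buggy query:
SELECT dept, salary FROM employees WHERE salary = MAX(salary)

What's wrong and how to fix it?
Bug: WHERE is evaluated per row; an aggregate over the whole table isn't defined there

Fix: Use a subquery: WHERE salary = (SELECT MAX(salary) FROM employees)

Corrected query:
SELECT dept, salary FROM employees WHERE salary = (SELECT MAX(salary) FROM employees)

Result:
dept  | salary
------+-------
Legal | 150077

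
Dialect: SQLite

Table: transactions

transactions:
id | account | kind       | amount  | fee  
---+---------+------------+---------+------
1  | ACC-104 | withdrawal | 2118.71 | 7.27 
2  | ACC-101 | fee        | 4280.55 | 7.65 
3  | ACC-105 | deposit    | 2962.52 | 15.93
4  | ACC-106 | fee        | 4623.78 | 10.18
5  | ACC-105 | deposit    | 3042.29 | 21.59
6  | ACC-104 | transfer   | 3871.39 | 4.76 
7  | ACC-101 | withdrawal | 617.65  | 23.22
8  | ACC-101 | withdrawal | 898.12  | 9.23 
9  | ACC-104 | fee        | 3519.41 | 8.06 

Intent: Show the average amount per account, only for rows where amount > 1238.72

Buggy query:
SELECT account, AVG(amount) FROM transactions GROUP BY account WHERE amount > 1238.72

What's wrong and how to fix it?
Bug: Row-level WHERE must come before GROUP BY in the clause order

Fix: Place WHERE between FROM and GROUP BY

Corrected query:
SELECT account, AVG(amount) FROM transactions WHERE amount > 1238.72 GROUP BY account

Result:
account | AVG(amount)
--------+------------
ACC-101 | 4280.55    
ACC-104 | 3169.836667
ACC-105 | 3002.405   
ACC-106 | 4623.78    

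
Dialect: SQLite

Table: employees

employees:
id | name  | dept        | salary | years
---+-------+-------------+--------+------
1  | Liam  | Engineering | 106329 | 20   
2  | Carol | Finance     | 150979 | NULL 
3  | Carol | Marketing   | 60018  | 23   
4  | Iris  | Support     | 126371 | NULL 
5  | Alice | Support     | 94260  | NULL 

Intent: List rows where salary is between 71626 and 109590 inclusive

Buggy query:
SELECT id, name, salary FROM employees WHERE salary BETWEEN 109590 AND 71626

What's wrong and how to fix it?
Bug: The bounds are reversed; BETWEEN a AND b requires a <= b to match anything

Fix: Swap the bounds so the smaller value comes first

Corrected query:
SELECT id, name, salary FROM employees WHERE salary BETWEEN 71626 AND 109590

Result:
id | name  | salary
---+-------+-------
1  | Liam  | 106329
5  | Alice | 94260 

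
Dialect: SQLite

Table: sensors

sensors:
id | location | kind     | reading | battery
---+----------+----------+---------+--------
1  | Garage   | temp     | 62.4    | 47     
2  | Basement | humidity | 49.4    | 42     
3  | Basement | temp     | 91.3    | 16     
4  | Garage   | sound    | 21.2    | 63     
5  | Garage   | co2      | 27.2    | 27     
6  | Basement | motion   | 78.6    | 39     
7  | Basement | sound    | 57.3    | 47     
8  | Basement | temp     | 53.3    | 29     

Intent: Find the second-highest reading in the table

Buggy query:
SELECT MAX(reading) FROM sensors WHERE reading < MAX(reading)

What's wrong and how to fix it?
Bug: MAX(reading) on the right of the comparison is an aggregate-in-WHERE error

Fix: Compute the overall MAX in a subquery, then take MAX of rows below it

Corrected query:
SELECT MAX(reading) FROM sensors WHERE reading < (SELECT MAX(reading) FROM sensors)

Result:
MAX(reading)
------------
78.6        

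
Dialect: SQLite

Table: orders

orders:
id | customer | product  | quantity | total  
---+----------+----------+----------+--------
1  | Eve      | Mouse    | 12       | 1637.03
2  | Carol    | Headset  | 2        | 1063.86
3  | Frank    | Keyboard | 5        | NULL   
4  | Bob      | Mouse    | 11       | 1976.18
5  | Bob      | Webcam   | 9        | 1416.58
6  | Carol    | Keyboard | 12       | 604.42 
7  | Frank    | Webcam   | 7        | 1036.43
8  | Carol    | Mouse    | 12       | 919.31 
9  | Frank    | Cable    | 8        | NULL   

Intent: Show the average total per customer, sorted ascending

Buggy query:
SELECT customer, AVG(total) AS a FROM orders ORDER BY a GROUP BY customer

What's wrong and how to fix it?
Bug: ORDER BY appears before GROUP BY; SQL clause order requires GROUP BY first

Fix: Reorder: SELECT … FROM … GROUP BY … ORDER BY …

Corrected query:
SELECT customer, AVG(total) AS a FROM orders GROUP BY customer ORDER BY a

Result:
customer | a      
---------+--------
Carol    | 862.53 
Frank    | 1036.43
Eve      | 1637.03
Bob      | 1696.38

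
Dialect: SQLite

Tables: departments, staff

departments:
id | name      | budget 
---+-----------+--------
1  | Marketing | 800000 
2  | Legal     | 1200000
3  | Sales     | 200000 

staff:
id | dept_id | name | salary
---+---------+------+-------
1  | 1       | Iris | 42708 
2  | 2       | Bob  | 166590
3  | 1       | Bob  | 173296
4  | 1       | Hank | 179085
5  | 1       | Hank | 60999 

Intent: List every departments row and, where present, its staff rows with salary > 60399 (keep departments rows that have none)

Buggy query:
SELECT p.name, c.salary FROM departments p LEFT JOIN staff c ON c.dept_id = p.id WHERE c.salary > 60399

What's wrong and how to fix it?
Bug: Filtering c.salary in WHERE discards the NULL rows produced by LEFT JOIN, turning it into an inner join

Fix: Move the right-table condition into the ON clause so unmatched parents are kept

Corrected query:
SELECT p.name, c.salary FROM departments p LEFT JOIN staff c ON c.dept_id = p.id AND c.salary > 60399

Result:
name      | salary
----------+-------
Marketing | 60999 
Marketing | 173296
Marketing | 179085
Legal     | 166590
Sales     | NULL  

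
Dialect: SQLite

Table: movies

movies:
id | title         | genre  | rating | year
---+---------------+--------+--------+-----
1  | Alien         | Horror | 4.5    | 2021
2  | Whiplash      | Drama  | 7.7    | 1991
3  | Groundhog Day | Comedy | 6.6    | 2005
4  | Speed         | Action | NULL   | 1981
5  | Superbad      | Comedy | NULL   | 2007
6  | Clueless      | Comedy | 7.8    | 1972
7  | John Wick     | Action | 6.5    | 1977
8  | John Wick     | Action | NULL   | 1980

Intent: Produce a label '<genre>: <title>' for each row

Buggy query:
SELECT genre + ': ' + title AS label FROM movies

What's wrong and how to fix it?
Bug: SQLite uses || for string concatenation; + coerces text to numbers (yielding 0)

Fix: Replace + with || to concatenate text

Corrected query:
SELECT genre || ': ' || title AS label FROM movies

Result:
label                
---------------------
Horror: Alien        
Drama: Whiplash      
Comedy: Groundhog Day
Action: Speed        
Comedy: Superbad     
Comedy: Clueless     
Action: John Wick    
Action: John Wick    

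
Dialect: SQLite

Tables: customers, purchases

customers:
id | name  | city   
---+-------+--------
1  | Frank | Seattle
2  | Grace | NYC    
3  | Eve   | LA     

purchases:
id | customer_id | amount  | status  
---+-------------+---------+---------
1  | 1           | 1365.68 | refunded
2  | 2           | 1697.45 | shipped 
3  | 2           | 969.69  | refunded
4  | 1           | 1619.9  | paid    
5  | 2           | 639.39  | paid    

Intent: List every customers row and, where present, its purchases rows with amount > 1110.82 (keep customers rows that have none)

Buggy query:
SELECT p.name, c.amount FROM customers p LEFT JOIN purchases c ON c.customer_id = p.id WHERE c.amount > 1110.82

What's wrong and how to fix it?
Bug: A WHERE condition on the right-hand table after LEFT JOIN drops unmatched parents

Fix: Put 'c.amount > 1110.82' in the JOIN's ON clause instead of WHERE

Corrected query:
SELECT p.name, c.amount FROM customers p LEFT JOIN purchases c ON c.customer_id = p.id AND c.amount > 1110.82

Result:
name  | amount 
------+--------
Frank | 1365.68
Frank | 1619.9 
Grace | 1697.45
Eve   | NULL   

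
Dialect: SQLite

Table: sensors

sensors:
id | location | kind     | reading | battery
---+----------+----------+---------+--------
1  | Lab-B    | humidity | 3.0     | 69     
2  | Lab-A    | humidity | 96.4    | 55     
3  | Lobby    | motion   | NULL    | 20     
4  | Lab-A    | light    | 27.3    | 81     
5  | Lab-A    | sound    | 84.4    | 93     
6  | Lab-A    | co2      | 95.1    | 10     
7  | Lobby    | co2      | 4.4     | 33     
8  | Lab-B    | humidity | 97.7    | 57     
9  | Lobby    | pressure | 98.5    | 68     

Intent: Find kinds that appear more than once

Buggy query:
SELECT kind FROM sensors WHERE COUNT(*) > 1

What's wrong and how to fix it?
Bug: COUNT(*) is an aggregate and cannot be used in WHERE

Fix: Group first, then use HAVING for the count condition

Corrected query:
SELECT kind FROM sensors GROUP BY kind HAVING COUNT(*) > 1

Result:
kind    
--------
co2     
humidity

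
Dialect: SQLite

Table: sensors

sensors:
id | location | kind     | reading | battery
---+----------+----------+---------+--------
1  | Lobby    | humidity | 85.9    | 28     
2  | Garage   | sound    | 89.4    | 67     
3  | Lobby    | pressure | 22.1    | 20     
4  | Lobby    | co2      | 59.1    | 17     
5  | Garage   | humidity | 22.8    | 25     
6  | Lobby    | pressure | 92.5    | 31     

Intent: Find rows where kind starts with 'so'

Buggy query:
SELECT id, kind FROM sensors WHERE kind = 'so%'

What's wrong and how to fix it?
Bug: '=' compares the literal string including the % character; pattern matching needs LIKE

Fix: Use LIKE for wildcard pattern matching

Corrected query:
SELECT id, kind FROM sensors WHERE kind LIKE 'so%'

Result:
id | kind 
---+------
2  | sound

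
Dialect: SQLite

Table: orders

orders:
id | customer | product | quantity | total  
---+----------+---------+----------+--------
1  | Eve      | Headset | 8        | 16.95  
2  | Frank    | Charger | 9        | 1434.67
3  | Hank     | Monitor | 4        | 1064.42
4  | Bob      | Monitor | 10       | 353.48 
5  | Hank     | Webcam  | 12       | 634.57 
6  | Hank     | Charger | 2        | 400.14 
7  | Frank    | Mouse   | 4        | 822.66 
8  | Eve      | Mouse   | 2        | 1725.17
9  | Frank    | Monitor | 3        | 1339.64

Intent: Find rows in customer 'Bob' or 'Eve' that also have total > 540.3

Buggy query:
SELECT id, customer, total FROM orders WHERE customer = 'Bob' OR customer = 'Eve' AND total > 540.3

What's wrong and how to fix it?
Bug: Without parentheses, AND is evaluated before OR, so the total filter only applies to the 'Eve' branch

Fix: Add parentheses around the OR so the AND applies to both alternatives

Corrected query:
SELECT id, customer, total FROM orders WHERE (customer = 'Bob' OR customer = 'Eve') AND total > 540.3

Result:
id | customer | total  
---+----------+--------
8  | Eve      | 1725.17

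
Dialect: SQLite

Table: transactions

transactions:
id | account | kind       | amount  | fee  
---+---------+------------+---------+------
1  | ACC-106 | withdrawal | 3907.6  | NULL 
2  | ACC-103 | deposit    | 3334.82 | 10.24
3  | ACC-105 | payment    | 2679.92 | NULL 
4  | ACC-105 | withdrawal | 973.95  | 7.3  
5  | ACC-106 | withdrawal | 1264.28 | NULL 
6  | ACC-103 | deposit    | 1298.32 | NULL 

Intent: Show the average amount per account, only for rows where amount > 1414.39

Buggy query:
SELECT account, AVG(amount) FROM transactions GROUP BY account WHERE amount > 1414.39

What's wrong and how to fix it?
Bug: WHERE cannot follow GROUP BY

Fix: Move the WHERE clause before GROUP BY

Corrected query:
SELECT account, AVG(amount) FROM transactions WHERE amount > 1414.39 GROUP BY account

Result:
account | AVG(amount)
--------+------------
ACC-103 | 3334.82    
ACC-105 | 2679.92    
ACC-106 | 3907.6     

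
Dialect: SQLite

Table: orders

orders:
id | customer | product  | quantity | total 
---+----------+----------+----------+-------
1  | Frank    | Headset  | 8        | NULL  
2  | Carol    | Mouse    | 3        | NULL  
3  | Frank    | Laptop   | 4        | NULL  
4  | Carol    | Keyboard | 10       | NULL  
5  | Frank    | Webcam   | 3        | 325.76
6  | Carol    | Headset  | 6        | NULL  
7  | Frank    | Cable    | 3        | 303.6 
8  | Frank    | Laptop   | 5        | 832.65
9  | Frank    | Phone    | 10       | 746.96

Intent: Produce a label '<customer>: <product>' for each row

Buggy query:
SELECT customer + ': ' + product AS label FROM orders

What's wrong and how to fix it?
Bug: '+' is numeric addition; on text columns SQLite converts them to 0 instead of concatenating

Fix: Use the || operator for string concatenation

Corrected query:
SELECT customer || ': ' || product AS label FROM orders

Result:
label          
---------------
Frank: Headset 
Carol: Mouse   
Frank: Laptop  
Carol: Keyboard
Frank: Webcam  
Carol: Headset 
Frank: Cable   
Frank: Laptop  
Frank: Phone   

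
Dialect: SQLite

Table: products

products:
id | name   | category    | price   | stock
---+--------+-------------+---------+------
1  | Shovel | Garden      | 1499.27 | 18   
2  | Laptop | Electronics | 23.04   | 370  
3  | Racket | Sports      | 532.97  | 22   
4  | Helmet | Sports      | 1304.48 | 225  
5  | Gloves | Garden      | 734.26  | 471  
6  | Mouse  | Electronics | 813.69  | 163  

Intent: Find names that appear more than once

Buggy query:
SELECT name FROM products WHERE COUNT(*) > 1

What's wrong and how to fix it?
Bug: COUNT(*) is an aggregate and cannot be used in WHERE

Fix: Group first, then use HAVING for the count condition

Corrected query:
SELECT name FROM products GROUP BY name HAVING COUNT(*) > 1

Result:
(no rows)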